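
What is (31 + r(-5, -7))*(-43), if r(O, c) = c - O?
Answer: -1247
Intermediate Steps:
(31 + r(-5, -7))*(-43) = (31 + (-7 - 1*(-5)))*(-43) = (31 + (-7 + 5))*(-43) = (31 - 2)*(-43) = 29*(-43) = -1247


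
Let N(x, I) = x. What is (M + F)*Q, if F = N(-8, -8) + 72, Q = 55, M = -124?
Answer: -3300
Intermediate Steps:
F = 64 (F = -8 + 72 = 64)
(M + F)*Q = (-124 + 64)*55 = -60*55 = -3300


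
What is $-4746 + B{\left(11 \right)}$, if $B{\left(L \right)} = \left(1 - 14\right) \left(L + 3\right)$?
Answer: $-4928$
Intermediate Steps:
$B{\left(L \right)} = -39 - 13 L$ ($B{\left(L \right)} = - 13 \left(3 + L\right) = -39 - 13 L$)
$-4746 + B{\left(11 \right)} = -4746 - 182 = -4928$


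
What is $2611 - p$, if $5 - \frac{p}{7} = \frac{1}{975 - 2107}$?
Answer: $\frac{2916025}{1132} \approx 2576.0$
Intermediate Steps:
$p = \frac{39627}{1132}$ ($p = 35 - \frac{7}{975 - 2107} = 35 - \frac{7}{-1132} = 35 - - \frac{7}{1132} = 35 + \frac{7}{1132} = \frac{39627}{1132} \approx 35.006$)
$2611 - p = 2611 - \frac{39627}{1132} = \frac{2916025}{1132}$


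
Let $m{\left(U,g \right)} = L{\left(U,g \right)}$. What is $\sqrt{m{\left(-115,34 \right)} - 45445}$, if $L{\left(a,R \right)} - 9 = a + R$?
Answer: $i \sqrt{45517} \approx 213.35 i$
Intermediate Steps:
$L{\left(a,R \right)} = 9 + R + a$ ($L{\left(a,R \right)} = 9 + \left(a + R\right) = 9 + \left(R + a\right) = 9 + R + a$)
$m{\left(U,g \right)} = 9 + U + g$ ($m{\left(U,g \right)} = 9 + g + U = 9 + U + g$)
$\sqrt{m{\left(-115,34 \right)} - 45445} = \sqrt{\left(9 - 115 + 34\right) - 45445} = \sqrt{-72 - 45445} = \sqrt{-45517} = i \sqrt{45517}$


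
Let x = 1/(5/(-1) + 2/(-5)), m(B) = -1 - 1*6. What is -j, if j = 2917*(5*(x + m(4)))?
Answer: 2829490/27 ≈ 1.0480e+5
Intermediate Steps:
m(B) = -7 (m(B) = -1 - 6 = -7)
x = -5/27 (x = 1/(5*(-1) + 2*(-1/5)) = 1/(-5 - 2/5) = 1/(-27/5) = -5/27 ≈ -0.18519)
j = -2829490/27 (j = 2917*(5*(-5/27 - 7)) = 2917*(5*(-194/27)) = 2917*(-970/27) = -2829490/27 ≈ -1.0480e+5)
-j = -1*(-2829490/27) = 2829490/27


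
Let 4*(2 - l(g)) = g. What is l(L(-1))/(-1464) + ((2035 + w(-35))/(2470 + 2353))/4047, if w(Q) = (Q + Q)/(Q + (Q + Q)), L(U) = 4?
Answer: -16538465/28575348984 ≈ -0.00057877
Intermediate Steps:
l(g) = 2 - g/4
w(Q) = ⅔ (w(Q) = (2*Q)/(Q + 2*Q) = (2*Q)/((3*Q)) = (2*Q)*(1/(3*Q)) = ⅔)
l(L(-1))/(-1464) + ((2035 + w(-35))/(2470 + 2353))/4047 = (2 - ¼*4)/(-1464) + ((2035 + ⅔)/(2470 + 2353))/4047 = (2 - 1)*(-1/1464) + ((6107/3)/4823)*(1/4047) = 1*(-1/1464) + ((6107/3)*(1/4823))*(1/4047) = -1/1464 + (6107/14469)*(1/4047) = -1/1464 + 6107/58556043 = -16538465/28575348984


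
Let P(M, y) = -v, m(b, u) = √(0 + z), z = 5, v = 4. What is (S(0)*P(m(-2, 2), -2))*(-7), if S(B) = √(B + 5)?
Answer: 28*√5 ≈ 62.610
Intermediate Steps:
m(b, u) = √5 (m(b, u) = √(0 + 5) = √5)
P(M, y) = -4 (P(M, y) = -1*4 = -4)
S(B) = √(5 + B)
(S(0)*P(m(-2, 2), -2))*(-7) = (√(5 + 0)*(-4))*(-7) = (√5*(-4))*(-7) = -4*√5*(-7) = 28*√5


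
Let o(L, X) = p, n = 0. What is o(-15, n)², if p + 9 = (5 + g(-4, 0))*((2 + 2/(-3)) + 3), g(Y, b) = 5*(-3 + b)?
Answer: 24649/9 ≈ 2738.8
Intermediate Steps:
g(Y, b) = -15 + 5*b
p = -157/3 (p = -9 + (5 + (-15 + 5*0))*((2 + 2/(-3)) + 3) = -9 + (5 + (-15 + 0))*((2 + 2*(-⅓)) + 3) = -9 + (5 - 15)*((2 - ⅔) + 3) = -9 - 10*(4/3 + 3) = -9 - 10*13/3 = -9 - 130/3 = -157/3 ≈ -52.333)
o(L, X) = -157/3
o(-15, n)² = (-157/3)² = 24649/9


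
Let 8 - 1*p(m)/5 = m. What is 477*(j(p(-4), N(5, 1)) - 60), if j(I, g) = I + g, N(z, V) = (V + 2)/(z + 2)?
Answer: 1431/7 ≈ 204.43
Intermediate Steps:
p(m) = 40 - 5*m
N(z, V) = (2 + V)/(2 + z)
477*(j(p(-4), N(5, 1)) - 60) = 477*(((40 - 5*(-4)) + (2 + 1)/(2 + 5)) - 60) = 477*(((40 + 20) + 3/7) - 60) = 477*((60 + (⅐)*3) - 60) = 477*((60 + 3/7) - 60) = 477*(423/7 - 60) = 477*(3/7) = 1431/7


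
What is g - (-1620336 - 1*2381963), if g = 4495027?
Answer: 8497326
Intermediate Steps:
g - (-1620336 - 1*2381963) = 4495027 - (-1620336 - 1*2381963) = 4495027 - (-1620336 - 2381963) = 4495027 - 1*(-4002299) = 4495027 + 4002299 = 8497326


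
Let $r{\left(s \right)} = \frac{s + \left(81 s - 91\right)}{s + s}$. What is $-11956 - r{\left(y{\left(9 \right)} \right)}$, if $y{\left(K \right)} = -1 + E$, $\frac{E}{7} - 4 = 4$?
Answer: $- \frac{1319579}{110} \approx -11996.0$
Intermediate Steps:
$E = 56$ ($E = 28 + 7 \cdot 4 = 28 + 28 = 56$)
$y{\left(K \right)} = 55$ ($y{\left(K \right)} = -1 + 56 = 55$)
$r{\left(s \right)} = \frac{-91 + 82 s}{2 s}$ ($r{\left(s \right)} = \frac{s + \left(-91 + 81 s\right)}{2 s} = \left(-91 + 82 s\right) \frac{1}{2 s} = \frac{-91 + 82 s}{2 s}$)
$-11956 - r{\left(y{\left(9 \right)} \right)} = -11956 - \left(41 - \frac{91}{2 \cdot 55}\right) = -11956 - \left(41 - \frac{91}{110}\right) = -11956 - \frac{4419}{110} = - \frac{1319579}{110}$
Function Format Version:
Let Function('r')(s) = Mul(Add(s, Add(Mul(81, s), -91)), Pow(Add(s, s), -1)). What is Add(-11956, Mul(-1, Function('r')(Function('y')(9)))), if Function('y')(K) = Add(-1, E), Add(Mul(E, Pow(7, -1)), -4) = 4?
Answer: Rational(-1319579, 110) ≈ -11996.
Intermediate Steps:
E = 56 (E = Add(28, Mul(7, 4)) = Add(28, 28) = 56)
Function('y')(K) = 55 (Function('y')(K) = Add(-1, 56) = 55)
Function('r')(s) = Mul(Rational(1, 2), Pow(s, -1), Add(-91, Mul(82, s))) (Function('r')(s) = Mul(Add(s, Add(-91, Mul(81, s))), Pow(Mul(2, s), -1)) = Mul(Add(-91, Mul(82, s)), Mul(Rational(1, 2), Pow(s, -1))) = Mul(Rational(1, 2), Pow(s, -1), Add(-91, Mul(82, s))))
Add(-11956, Mul(-1, Function('r')(Function('y')(9)))) = Add(-11956, Mul(-1, Add(41, Mul(Rational(-91, 2), Pow(55, -1))))) = Add(-11956, Mul(-1, Add(41, Mul(Rational(-91, 2), Rational(1, 55))))) = Add(-11956, Mul(-1, Add(41, Rational(-91, 110)))) = Add(-11956, Mul(-1, Rational(4419, 110))) = Add(-11956, Rational(-4419, 110)) = Rational(-1319579, 110)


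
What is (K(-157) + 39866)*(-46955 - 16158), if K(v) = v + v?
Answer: -2496245376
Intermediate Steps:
K(v) = 2*v
(K(-157) + 39866)*(-46955 - 16158) = (2*(-157) + 39866)*(-46955 - 16158) = (-314 + 39866)*(-63113) = 39552*(-63113) = -2496245376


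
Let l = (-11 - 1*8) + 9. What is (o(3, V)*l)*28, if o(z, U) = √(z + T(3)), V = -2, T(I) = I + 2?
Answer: -560*√2 ≈ -791.96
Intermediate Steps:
T(I) = 2 + I
l = -10 (l = (-11 - 8) + 9 = -19 + 9 = -10)
o(z, U) = √(5 + z) (o(z, U) = √(z + (2 + 3)) = √(z + 5) = √(5 + z))
(o(3, V)*l)*28 = (√(5 + 3)*(-10))*28 = (√8*(-10))*28 = ((2*√2)*(-10))*28 = -20*√2*28 = -560*√2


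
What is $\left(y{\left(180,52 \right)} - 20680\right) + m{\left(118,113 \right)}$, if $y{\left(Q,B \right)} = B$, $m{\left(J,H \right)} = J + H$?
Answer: $-20397$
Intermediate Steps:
$m{\left(J,H \right)} = H + J$
$\left(y{\left(180,52 \right)} - 20680\right) + m{\left(118,113 \right)} = \left(52 - 20680\right) + \left(113 + 118\right) = -20628 + 231 = -20397$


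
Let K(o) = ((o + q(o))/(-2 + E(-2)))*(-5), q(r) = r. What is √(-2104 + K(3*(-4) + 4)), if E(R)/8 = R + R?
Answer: 4*I*√38046/17 ≈ 45.895*I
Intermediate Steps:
E(R) = 16*R (E(R) = 8*(R + R) = 8*(2*R) = 16*R)
K(o) = 5*o/17 (K(o) = ((o + o)/(-2 + 16*(-2)))*(-5) = ((2*o)/(-2 - 32))*(-5) = ((2*o)/(-34))*(-5) = ((2*o)*(-1/34))*(-5) = -o/17*(-5) = 5*o/17)
√(-2104 + K(3*(-4) + 4)) = √(-2104 + 5*(3*(-4) + 4)/17) = √(-2104 + 5*(-12 + 4)/17) = √(-2104 + (5/17)*(-8)) = √(-2104 - 40/17) = √(-35808/17) = 4*I*√38046/17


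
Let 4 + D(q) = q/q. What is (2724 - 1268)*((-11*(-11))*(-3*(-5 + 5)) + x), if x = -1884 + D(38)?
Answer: -2747472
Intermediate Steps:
D(q) = -3 (D(q) = -4 + q/q = -4 + 1 = -3)
x = -1887 (x = -1884 - 3 = -1887)
(2724 - 1268)*((-11*(-11))*(-3*(-5 + 5)) + x) = (2724 - 1268)*((-11*(-11))*(-3*(-5 + 5)) - 1887) = 1456*(121*(-3*0) - 1887) = 1456*(121*0 - 1887) = 1456*(0 - 1887) = 1456*(-1887) = -2747472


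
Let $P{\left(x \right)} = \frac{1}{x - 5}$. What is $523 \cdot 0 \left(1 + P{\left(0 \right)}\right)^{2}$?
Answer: $0$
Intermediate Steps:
$P{\left(x \right)} = \frac{1}{-5 + x}$
$523 \cdot 0 \left(1 + P{\left(0 \right)}\right)^{2} = 523 \cdot 0 \left(1 + \frac{1}{-5 + 0}\right)^{2} = 0 \left(1 + \frac{1}{-5}\right)^{2} = 0 \left(1 - \frac{1}{5}\right)^{2} = 0 \left(\frac{4}{5}\right)^{2} = 0 \cdot \frac{16}{25} = 0$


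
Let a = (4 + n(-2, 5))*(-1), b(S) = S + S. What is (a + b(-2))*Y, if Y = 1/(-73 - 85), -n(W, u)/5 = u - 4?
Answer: 3/158 ≈ 0.018987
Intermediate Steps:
n(W, u) = 20 - 5*u (n(W, u) = -5*(u - 4) = -5*(-4 + u) = 20 - 5*u)
Y = -1/158 (Y = 1/(-158) = -1/158 ≈ -0.0063291)
b(S) = 2*S
a = 1 (a = (4 + (20 - 5*5))*(-1) = (4 + (20 - 25))*(-1) = (4 - 5)*(-1) = -1*(-1) = 1)
(a + b(-2))*Y = (1 + 2*(-2))*(-1/158) = (1 - 4)*(-1/158) = -3*(-1/158) = 3/158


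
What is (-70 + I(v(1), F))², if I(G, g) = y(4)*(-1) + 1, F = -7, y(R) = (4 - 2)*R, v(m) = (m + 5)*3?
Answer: 5929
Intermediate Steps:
v(m) = 15 + 3*m (v(m) = (5 + m)*3 = 15 + 3*m)
y(R) = 2*R
I(G, g) = -7 (I(G, g) = (2*4)*(-1) + 1 = 8*(-1) + 1 = -8 + 1 = -7)
(-70 + I(v(1), F))² = (-70 - 7)² = (-77)² = 5929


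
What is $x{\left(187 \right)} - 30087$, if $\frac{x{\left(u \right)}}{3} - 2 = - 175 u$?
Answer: $-128256$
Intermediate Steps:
$x{\left(u \right)} = 6 - 525 u$ ($x{\left(u \right)} = 6 + 3 \left(- 175 u\right) = 6 - 525 u$)
$x{\left(187 \right)} - 30087 = \left(6 - 98175\right) - 30087 = -98169 - 30087 = -128256$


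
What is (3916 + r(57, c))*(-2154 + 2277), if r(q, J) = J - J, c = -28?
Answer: 481668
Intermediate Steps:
r(q, J) = 0
(3916 + r(57, c))*(-2154 + 2277) = (3916 + 0)*(-2154 + 2277) = 3916*123 = 481668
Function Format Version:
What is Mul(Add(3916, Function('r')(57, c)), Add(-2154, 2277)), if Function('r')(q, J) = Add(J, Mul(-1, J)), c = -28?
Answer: 481668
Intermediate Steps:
Function('r')(q, J) = 0
Mul(Add(3916, Function('r')(57, c)), Add(-2154, 2277)) = Mul(Add(3916, 0), Add(-2154, 2277)) = Mul(3916, 123) = 481668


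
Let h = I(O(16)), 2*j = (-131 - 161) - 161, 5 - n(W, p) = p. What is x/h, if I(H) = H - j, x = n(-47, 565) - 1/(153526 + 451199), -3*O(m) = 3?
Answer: -677292002/272730975 ≈ -2.4834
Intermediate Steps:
O(m) = -1 (O(m) = -1/3*3 = -1)
n(W, p) = 5 - p
j = -453/2 (j = ((-131 - 161) - 161)/2 = (-292 - 161)/2 = (1/2)*(-453) = -453/2 ≈ -226.50)
x = -338646001/604725 (x = (5 - 1*565) - 1/(153526 + 451199) = (5 - 565) - 1/604725 = -560 - 1*1/604725 = -560 - 1/604725 = -338646001/604725 ≈ -560.00)
I(H) = 453/2 + H (I(H) = H - 1*(-453/2) = H + 453/2 = 453/2 + H)
h = 451/2 (h = 453/2 - 1 = 451/2 ≈ 225.50)
x/h = -338646001/(604725*451/2) = -338646001/604725*2/451 = -677292002/272730975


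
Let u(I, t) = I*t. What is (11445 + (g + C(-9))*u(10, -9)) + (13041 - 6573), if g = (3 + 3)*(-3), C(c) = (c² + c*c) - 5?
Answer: 5403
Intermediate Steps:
C(c) = -5 + 2*c² (C(c) = (c² + c²) - 5 = 2*c² - 5 = -5 + 2*c²)
g = -18 (g = 6*(-3) = -18)
(11445 + (g + C(-9))*u(10, -9)) + (13041 - 6573) = (11445 + (-18 + (-5 + 2*(-9)²))*(10*(-9))) + (13041 - 6573) = (11445 + (-18 + (-5 + 2*81))*(-90)) + 6468 = (11445 + (-18 + (-5 + 162))*(-90)) + 6468 = (11445 + (-18 + 157)*(-90)) + 6468 = (11445 + 139*(-90)) + 6468 = (11445 - 12510) + 6468 = -1065 + 6468 = 5403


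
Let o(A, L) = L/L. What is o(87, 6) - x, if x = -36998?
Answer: 36999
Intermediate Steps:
o(A, L) = 1
o(87, 6) - x = 1 - 1*(-36998) = 1 + 36998 = 36999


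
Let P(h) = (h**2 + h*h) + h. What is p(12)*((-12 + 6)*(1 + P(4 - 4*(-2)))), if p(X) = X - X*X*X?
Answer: 3099096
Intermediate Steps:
P(h) = h + 2*h**2 (P(h) = (h**2 + h**2) + h = 2*h**2 + h = h + 2*h**2)
p(X) = X - X**3 (p(X) = X - X**2*X = X - X**3)
p(12)*((-12 + 6)*(1 + P(4 - 4*(-2)))) = (12 - 1*12**3)*((-12 + 6)*(1 + (4 - 4*(-2))*(1 + 2*(4 - 4*(-2))))) = (12 - 1*1728)*(-6*(1 + (4 + 8)*(1 + 2*(4 + 8)))) = (12 - 1728)*(-6*(1 + 12*(1 + 2*12))) = -(-10296)*(1 + 12*(1 + 24)) = -(-10296)*(1 + 12*25) = -(-10296)*(1 + 300) = -(-10296)*301 = -1716*(-1806) = 3099096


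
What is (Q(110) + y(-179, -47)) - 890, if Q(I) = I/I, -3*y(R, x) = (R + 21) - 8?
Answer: -2501/3 ≈ -833.67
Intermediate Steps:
y(R, x) = -13/3 - R/3 (y(R, x) = -((R + 21) - 8)/3 = -((21 + R) - 8)/3 = -(13 + R)/3 = -13/3 - R/3)
Q(I) = 1
(Q(110) + y(-179, -47)) - 890 = (1 + (-13/3 - ⅓*(-179))) - 890 = (1 + (-13/3 + 179/3)) - 890 = (1 + 166/3) - 890 = 169/3 - 890 = -2501/3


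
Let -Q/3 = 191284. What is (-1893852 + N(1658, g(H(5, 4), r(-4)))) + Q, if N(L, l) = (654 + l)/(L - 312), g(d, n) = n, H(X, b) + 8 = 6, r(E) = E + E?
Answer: -1660764469/673 ≈ -2.4677e+6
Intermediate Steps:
Q = -573852 (Q = -3*191284 = -573852)
r(E) = 2*E
H(X, b) = -2 (H(X, b) = -8 + 6 = -2)
N(L, l) = (654 + l)/(-312 + L)
(-1893852 + N(1658, g(H(5, 4), r(-4)))) + Q = (-1893852 + (654 + 2*(-4))/(-312 + 1658)) - 573852 = (-1893852 + (654 - 8)/1346) - 573852 = (-1893852 + (1/1346)*646) - 573852 = (-1893852 + 323/673) - 573852 = -1274562073/673 - 573852 = -1660764469/673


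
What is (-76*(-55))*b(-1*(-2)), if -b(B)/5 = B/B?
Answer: -20900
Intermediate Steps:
b(B) = -5 (b(B) = -5*B/B = -5*1 = -5)
(-76*(-55))*b(-1*(-2)) = -76*(-55)*(-5) = 4180*(-5) = -20900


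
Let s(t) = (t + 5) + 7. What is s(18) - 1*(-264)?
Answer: 294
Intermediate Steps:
s(t) = 12 + t (s(t) = (5 + t) + 7 = 12 + t)
s(18) - 1*(-264) = (12 + 18) - 1*(-264) = 30 + 264 = 294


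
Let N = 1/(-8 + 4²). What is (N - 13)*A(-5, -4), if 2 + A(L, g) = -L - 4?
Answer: 103/8 ≈ 12.875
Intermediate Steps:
A(L, g) = -6 - L (A(L, g) = -2 + (-L - 4) = -2 + (-4 - L) = -6 - L)
N = ⅛ (N = 1/(-8 + 16) = 1/8 = ⅛ ≈ 0.12500)
(N - 13)*A(-5, -4) = (⅛ - 13)*(-6 - 1*(-5)) = -103*(-6 + 5)/8 = -103/8*(-1) = 103/8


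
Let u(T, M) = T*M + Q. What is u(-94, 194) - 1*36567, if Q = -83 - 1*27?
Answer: -54913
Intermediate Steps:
Q = -110 (Q = -83 - 27 = -110)
u(T, M) = -110 + M*T (u(T, M) = T*M - 110 = M*T - 110 = -110 + M*T)
u(-94, 194) - 1*36567 = (-110 + 194*(-94)) - 1*36567 = (-110 - 18236) - 36567 = -18346 - 36567 = -54913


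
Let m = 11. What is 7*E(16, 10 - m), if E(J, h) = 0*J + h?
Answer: -7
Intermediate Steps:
E(J, h) = h (E(J, h) = 0 + h = h)
7*E(16, 10 - m) = 7*(10 - 1*11) = 7*(10 - 11) = 7*(-1) = -7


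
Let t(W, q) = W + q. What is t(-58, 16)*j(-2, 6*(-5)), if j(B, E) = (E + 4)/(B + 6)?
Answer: 273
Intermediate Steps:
j(B, E) = (4 + E)/(6 + B)
t(-58, 16)*j(-2, 6*(-5)) = (-58 + 16)*((4 + 6*(-5))/(6 - 2)) = -42*(4 - 30)/4 = -21*(-26)/2 = -42*(-13/2) = 273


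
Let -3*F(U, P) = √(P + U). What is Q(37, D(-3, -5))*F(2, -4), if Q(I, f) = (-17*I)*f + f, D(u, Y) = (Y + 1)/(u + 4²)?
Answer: -2512*I*√2/39 ≈ -91.09*I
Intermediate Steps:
F(U, P) = -√(P + U)/3
D(u, Y) = (1 + Y)/(16 + u) (D(u, Y) = (1 + Y)/(u + 16) = (1 + Y)/(16 + u))
Q(I, f) = f - 17*I*f (Q(I, f) = -17*I*f + f = f - 17*I*f)
Q(37, D(-3, -5))*F(2, -4) = (((1 - 5)/(16 - 3))*(1 - 17*37))*(-√(-4 + 2)/3) = ((-4/13)*(1 - 629))*(-I*√2/3) = (((1/13)*(-4))*(-628))*(-I*√2/3) = (-4/13*(-628))*(-I*√2/3) = 2512*(-I*√2/3)/13 = -2512*I*√2/39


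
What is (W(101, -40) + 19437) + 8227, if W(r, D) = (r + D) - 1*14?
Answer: 27711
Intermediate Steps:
W(r, D) = -14 + D + r (W(r, D) = (D + r) - 14 = -14 + D + r)
(W(101, -40) + 19437) + 8227 = ((-14 - 40 + 101) + 19437) + 8227 = (47 + 19437) + 8227 = 19484 + 8227 = 27711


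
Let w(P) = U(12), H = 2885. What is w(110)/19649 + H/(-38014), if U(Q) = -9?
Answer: -57029491/746937086 ≈ -0.076351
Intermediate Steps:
w(P) = -9
w(110)/19649 + H/(-38014) = -9/19649 + 2885/(-38014) = -9*1/19649 + 2885*(-1/38014) = -9/19649 - 2885/38014 = -57029491/746937086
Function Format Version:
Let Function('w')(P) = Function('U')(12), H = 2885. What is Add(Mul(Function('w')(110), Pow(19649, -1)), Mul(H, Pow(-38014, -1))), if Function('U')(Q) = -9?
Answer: Rational(-57029491, 746937086) ≈ -0.076351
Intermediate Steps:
Function('w')(P) = -9
Add(Mul(Function('w')(110), Pow(19649, -1)), Mul(H, Pow(-38014, -1))) = Add(Mul(-9, Pow(19649, -1)), Mul(2885, Pow(-38014, -1))) = Add(Mul(-9, Rational(1, 19649)), Mul(2885, Rational(-1, 38014))) = Add(Rational(-9, 19649), Rational(-2885, 38014)) = Rational(-57029491, 746937086)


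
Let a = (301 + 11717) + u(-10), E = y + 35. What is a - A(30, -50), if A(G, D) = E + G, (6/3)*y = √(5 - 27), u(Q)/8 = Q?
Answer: 11873 - I*√22/2 ≈ 11873.0 - 2.3452*I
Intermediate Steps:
u(Q) = 8*Q
y = I*√22/2 (y = √(5 - 27)/2 = √(-22)/2 = (I*√22)/2 = I*√22/2 ≈ 2.3452*I)
E = 35 + I*√22/2 (E = I*√22/2 + 35 = 35 + I*√22/2 ≈ 35.0 + 2.3452*I)
A(G, D) = 35 + G + I*√22/2 (A(G, D) = (35 + I*√22/2) + G = 35 + G + I*√22/2)
a = 11938 (a = (301 + 11717) + 8*(-10) = 12018 - 80 = 11938)
a - A(30, -50) = 11938 - (35 + 30 + I*√22/2) = 11938 - (65 + I*√22/2) = 11938 + (-65 - I*√22/2) = 11873 - I*√22/2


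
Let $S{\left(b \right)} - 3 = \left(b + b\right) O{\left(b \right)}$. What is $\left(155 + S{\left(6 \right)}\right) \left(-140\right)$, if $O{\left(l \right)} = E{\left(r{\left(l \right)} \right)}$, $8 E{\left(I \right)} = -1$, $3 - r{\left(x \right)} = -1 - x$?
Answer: $-21910$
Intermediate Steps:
$r{\left(x \right)} = 4 + x$ ($r{\left(x \right)} = 3 - \left(-1 - x\right) = 3 + \left(1 + x\right) = 4 + x$)
$E{\left(I \right)} = - \frac{1}{8}$ ($E{\left(I \right)} = \frac{1}{8} \left(-1\right) = - \frac{1}{8}$)
$O{\left(l \right)} = - \frac{1}{8}$
$S{\left(b \right)} = 3 - \frac{b}{4}$ ($S{\left(b \right)} = 3 + \left(b + b\right) \left(- \frac{1}{8}\right) = 3 + 2 b \left(- \frac{1}{8}\right) = 3 - \frac{b}{4}$)
$\left(155 + S{\left(6 \right)}\right) \left(-140\right) = \left(155 + \left(3 - \frac{3}{2}\right)\right) \left(-140\right) = \left(155 + \frac{3}{2}\right) \left(-140\right) = \frac{313}{2} \left(-140\right) = -21910$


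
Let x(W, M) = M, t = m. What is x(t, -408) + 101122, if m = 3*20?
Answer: 100714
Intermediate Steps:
m = 60
t = 60
x(t, -408) + 101122 = -408 + 101122 = 100714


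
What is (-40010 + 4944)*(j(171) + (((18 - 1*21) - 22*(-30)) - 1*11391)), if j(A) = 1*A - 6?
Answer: 370612554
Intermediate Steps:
j(A) = -6 + A (j(A) = A - 6 = -6 + A)
(-40010 + 4944)*(j(171) + (((18 - 1*21) - 22*(-30)) - 1*11391)) = (-40010 + 4944)*((-6 + 171) + (((18 - 1*21) - 22*(-30)) - 1*11391)) = -35066*(165 + (((18 - 21) + 660) - 11391)) = -35066*(165 + ((-3 + 660) - 11391)) = -35066*(165 + (657 - 11391)) = -35066*(165 - 10734) = -35066*(-10569) = 370612554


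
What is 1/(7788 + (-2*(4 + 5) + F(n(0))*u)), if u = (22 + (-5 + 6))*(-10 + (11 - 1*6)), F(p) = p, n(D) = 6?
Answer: 1/7080 ≈ 0.00014124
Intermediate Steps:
u = -115 (u = (22 + 1)*(-10 + (11 - 6)) = 23*(-10 + 5) = 23*(-5) = -115)
1/(7788 + (-2*(4 + 5) + F(n(0))*u)) = 1/(7788 + (-2*(4 + 5) + 6*(-115))) = 1/(7788 + (-2*9 - 690)) = 1/(7788 + (-18 - 690)) = 1/(7788 - 708) = 1/7080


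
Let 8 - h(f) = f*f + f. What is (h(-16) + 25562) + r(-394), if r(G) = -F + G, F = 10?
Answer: 24926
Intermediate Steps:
r(G) = -10 + G (r(G) = -1*10 + G = -10 + G)
h(f) = 8 - f - f² (h(f) = 8 - (f*f + f) = 8 - (f² + f) = 8 - (f + f²) = 8 + (-f - f²) = 8 - f - f²)
(h(-16) + 25562) + r(-394) = ((8 - 1*(-16) - 1*(-16)²) + 25562) + (-10 - 394) = ((8 + 16 - 1*256) + 25562) - 404 = ((8 + 16 - 256) + 25562) - 404 = (-232 + 25562) - 404 = 25330 - 404 = 24926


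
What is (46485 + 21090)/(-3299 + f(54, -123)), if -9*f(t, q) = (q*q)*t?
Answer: -67575/94073 ≈ -0.71832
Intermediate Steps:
f(t, q) = -t*q**2/9 (f(t, q) = -q*q*t/9 = -q**2*t/9 = -t*q**2/9)
(46485 + 21090)/(-3299 + f(54, -123)) = (46485 + 21090)/(-3299 - 1/9*54*(-123)**2) = 67575/(-3299 - 1/9*54*15129) = 67575/(-3299 - 90774) = 67575/(-94073) = 67575*(-1/94073) = -67575/94073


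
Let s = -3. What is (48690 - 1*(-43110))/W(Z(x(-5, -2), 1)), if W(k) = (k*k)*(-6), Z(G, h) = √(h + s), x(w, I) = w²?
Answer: 7650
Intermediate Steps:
Z(G, h) = √(-3 + h) (Z(G, h) = √(h - 3) = √(-3 + h))
W(k) = -6*k² (W(k) = k²*(-6) = -6*k²)
(48690 - 1*(-43110))/W(Z(x(-5, -2), 1)) = (48690 - 1*(-43110))/((-6*(√(-3 + 1))²)) = (48690 + 43110)/((-6*(√(-2))²)) = 91800/((-6*(I*√2)²)) = 91800/((-6*(-2))) = 91800/12 = 91800*(1/12) = 7650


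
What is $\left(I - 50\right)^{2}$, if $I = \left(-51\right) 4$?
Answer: $64516$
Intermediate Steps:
$I = -204$
$\left(I - 50\right)^{2} = \left(-204 - 50\right)^{2} = \left(-254\right)^{2} = 64516$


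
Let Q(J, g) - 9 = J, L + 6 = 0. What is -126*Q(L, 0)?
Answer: -378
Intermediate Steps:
L = -6 (L = -6 + 0 = -6)
Q(J, g) = 9 + J
-126*Q(L, 0) = -126*(9 - 6) = -126*3 = -378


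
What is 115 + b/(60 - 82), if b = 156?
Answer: 1187/11 ≈ 107.91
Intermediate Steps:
115 + b/(60 - 82) = 115 + 156/(60 - 82) = 115 + 156/(-22) = 115 + 156*(-1/22) = 115 - 78/11 = 1187/11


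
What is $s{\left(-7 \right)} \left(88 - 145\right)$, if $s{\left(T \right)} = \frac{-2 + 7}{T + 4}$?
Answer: $95$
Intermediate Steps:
$s{\left(T \right)} = \frac{5}{4 + T}$
$s{\left(-7 \right)} \left(88 - 145\right) = \frac{5}{4 - 7} \left(88 - 145\right) = \frac{5}{-3} \left(-57\right) = 5 \left(- \frac{1}{3}\right) \left(-57\right) = \left(- \frac{5}{3}\right) \left(-57\right) = 95$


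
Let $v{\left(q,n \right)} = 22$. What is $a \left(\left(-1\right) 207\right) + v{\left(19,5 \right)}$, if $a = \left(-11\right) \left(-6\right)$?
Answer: $-13640$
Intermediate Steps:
$a = 66$
$a \left(\left(-1\right) 207\right) + v{\left(19,5 \right)} = 66 \left(\left(-1\right) 207\right) + 22 = 66 \left(-207\right) + 22 = -13662 + 22 = -13640$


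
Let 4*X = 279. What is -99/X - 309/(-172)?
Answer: 2011/5332 ≈ 0.37716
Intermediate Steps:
X = 279/4 (X = (1/4)*279 = 279/4 ≈ 69.750)
-99/X - 309/(-172) = -99/279/4 - 309/(-172) = -99*4/279 - 309*(-1/172) = -44/31 + 309/172 = 2011/5332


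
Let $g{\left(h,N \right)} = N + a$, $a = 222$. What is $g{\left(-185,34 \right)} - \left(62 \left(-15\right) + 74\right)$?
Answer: $1112$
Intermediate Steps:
$g{\left(h,N \right)} = 222 + N$ ($g{\left(h,N \right)} = N + 222 = 222 + N$)
$g{\left(-185,34 \right)} - \left(62 \left(-15\right) + 74\right) = \left(222 + 34\right) - \left(62 \left(-15\right) + 74\right) = 256 - \left(-930 + 74\right) = 256 - -856 = 256 + 856 = 1112$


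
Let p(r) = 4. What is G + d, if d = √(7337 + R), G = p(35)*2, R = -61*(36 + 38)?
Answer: 8 + √2823 ≈ 61.132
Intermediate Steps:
R = -4514 (R = -61*74 = -4514)
G = 8 (G = 4*2 = 8)
d = √2823 (d = √(7337 - 4514) = √2823 ≈ 53.132)
G + d = 8 + √2823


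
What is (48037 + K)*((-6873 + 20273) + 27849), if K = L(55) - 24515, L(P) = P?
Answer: 972527673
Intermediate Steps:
K = -24460 (K = 55 - 24515 = -24460)
(48037 + K)*((-6873 + 20273) + 27849) = (48037 - 24460)*((-6873 + 20273) + 27849) = 23577*(13400 + 27849) = 23577*41249 = 972527673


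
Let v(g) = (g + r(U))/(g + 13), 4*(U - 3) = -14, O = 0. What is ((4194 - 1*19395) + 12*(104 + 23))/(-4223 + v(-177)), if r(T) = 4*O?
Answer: 2243028/692395 ≈ 3.2395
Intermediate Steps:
U = -1/2 (U = 3 + (1/4)*(-14) = 3 - 7/2 = -1/2 ≈ -0.50000)
r(T) = 0 (r(T) = 4*0 = 0)
v(g) = g/(13 + g) (v(g) = (g + 0)/(g + 13) = g/(13 + g))
((4194 - 1*19395) + 12*(104 + 23))/(-4223 + v(-177)) = ((4194 - 1*19395) + 12*(104 + 23))/(-4223 - 177/(13 - 177)) = ((4194 - 19395) + 12*127)/(-4223 - 177/(-164)) = (-15201 + 1524)/(-4223 - 177*(-1/164)) = -13677/(-4223 + 177/164) = -13677/(-692395/164) = -13677*(-164/692395) = 2243028/692395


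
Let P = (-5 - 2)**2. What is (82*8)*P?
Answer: 32144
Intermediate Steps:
P = 49 (P = (-7)**2 = 49)
(82*8)*P = (82*8)*49 = 656*49 = 32144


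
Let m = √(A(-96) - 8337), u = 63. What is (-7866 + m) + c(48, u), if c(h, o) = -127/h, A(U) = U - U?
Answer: -377695/48 + I*√8337 ≈ -7868.6 + 91.307*I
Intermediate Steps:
A(U) = 0
m = I*√8337 (m = √(0 - 8337) = √(-8337) = I*√8337 ≈ 91.307*I)
(-7866 + m) + c(48, u) = (-7866 + I*√8337) - 127/48 = -377695/48 + I*√8337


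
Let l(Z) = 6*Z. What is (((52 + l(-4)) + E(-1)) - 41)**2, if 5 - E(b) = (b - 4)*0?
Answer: 64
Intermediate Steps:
E(b) = 5 (E(b) = 5 - (b - 4)*0 = 5 - (-4 + b)*0 = 5 - 1*0 = 5 + 0 = 5)
(((52 + l(-4)) + E(-1)) - 41)**2 = (((52 + 6*(-4)) + 5) - 41)**2 = (((52 - 24) + 5) - 41)**2 = ((28 + 5) - 41)**2 = (33 - 41)**2 = (-8)**2 = 64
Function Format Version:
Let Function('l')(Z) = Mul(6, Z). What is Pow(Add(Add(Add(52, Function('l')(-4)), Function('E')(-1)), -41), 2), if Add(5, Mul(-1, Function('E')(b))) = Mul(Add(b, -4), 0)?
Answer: 64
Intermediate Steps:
Function('E')(b) = 5 (Function('E')(b) = Add(5, Mul(-1, Mul(Add(b, -4), 0))) = Add(5, Mul(-1, Mul(Add(-4, b), 0))) = Add(5, Mul(-1, 0)) = Add(5, 0) = 5)
Pow(Add(Add(Add(52, Function('l')(-4)), Function('E')(-1)), -41), 2) = Pow(Add(Add(Add(52, Mul(6, -4)), 5), -41), 2) = Pow(Add(Add(Add(52, -24), 5), -41), 2) = Pow(Add(Add(28, 5), -41), 2) = Pow(Add(33, -41), 2) = Pow(-8, 2) = 64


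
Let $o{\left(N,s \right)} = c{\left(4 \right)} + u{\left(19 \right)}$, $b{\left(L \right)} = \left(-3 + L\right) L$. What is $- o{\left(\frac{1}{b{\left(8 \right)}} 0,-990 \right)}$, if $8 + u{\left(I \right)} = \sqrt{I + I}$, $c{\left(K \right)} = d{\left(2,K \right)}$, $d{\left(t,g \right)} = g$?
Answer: $4 - \sqrt{38} \approx -2.1644$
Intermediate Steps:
$b{\left(L \right)} = L \left(-3 + L\right)$
$c{\left(K \right)} = K$
$u{\left(I \right)} = -8 + \sqrt{2} \sqrt{I}$ ($u{\left(I \right)} = -8 + \sqrt{I + I} = -8 + \sqrt{2 I} = -8 + \sqrt{2} \sqrt{I}$)
$o{\left(N,s \right)} = -4 + \sqrt{38}$ ($o{\left(N,s \right)} = 4 - \left(8 - \sqrt{2} \sqrt{19}\right) = 4 - \left(8 - \sqrt{38}\right) = -4 + \sqrt{38}$)
$- o{\left(\frac{1}{b{\left(8 \right)}} 0,-990 \right)} = - (-4 + \sqrt{38}) = 4 - \sqrt{38}$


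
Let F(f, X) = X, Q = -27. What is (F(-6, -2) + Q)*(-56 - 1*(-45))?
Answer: 319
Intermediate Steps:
(F(-6, -2) + Q)*(-56 - 1*(-45)) = (-2 - 27)*(-56 - 1*(-45)) = -29*(-56 + 45) = -29*(-11) = 319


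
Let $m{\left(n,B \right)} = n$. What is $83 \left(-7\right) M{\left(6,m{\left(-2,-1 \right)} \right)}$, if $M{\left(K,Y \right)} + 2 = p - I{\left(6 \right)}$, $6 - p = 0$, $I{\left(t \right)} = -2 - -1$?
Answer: $-2905$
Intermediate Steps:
$I{\left(t \right)} = -1$ ($I{\left(t \right)} = -2 + 1 = -1$)
$p = 6$ ($p = 6 - 0 = 6 + 0 = 6$)
$M{\left(K,Y \right)} = 5$ ($M{\left(K,Y \right)} = -2 + \left(6 - -1\right) = -2 + \left(6 + 1\right) = -2 + 7 = 5$)
$83 \left(-7\right) M{\left(6,m{\left(-2,-1 \right)} \right)} = 83 \left(-7\right) 5 = \left(-581\right) 5 = -2905$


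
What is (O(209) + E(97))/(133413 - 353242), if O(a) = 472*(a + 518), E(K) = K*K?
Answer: -352553/219829 ≈ -1.6038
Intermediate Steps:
E(K) = K²
O(a) = 244496 + 472*a (O(a) = 472*(518 + a) = 244496 + 472*a)
(O(209) + E(97))/(133413 - 353242) = ((244496 + 472*209) + 97²)/(133413 - 353242) = ((244496 + 98648) + 9409)/(-219829) = (343144 + 9409)*(-1/219829) = 352553*(-1/219829) = -352553/219829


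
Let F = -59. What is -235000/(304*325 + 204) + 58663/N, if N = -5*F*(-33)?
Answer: -183990833/21904635 ≈ -8.3996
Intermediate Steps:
N = -9735 (N = -5*(-59)*(-33) = 295*(-33) = -9735)
-235000/(304*325 + 204) + 58663/N = -235000/(304*325 + 204) + 58663/(-9735) = -235000/(98800 + 204) + 58663*(-1/9735) = -235000/99004 - 5333/885 = -235000*1/99004 - 5333/885 = -58750/24751 - 5333/885 = -183990833/21904635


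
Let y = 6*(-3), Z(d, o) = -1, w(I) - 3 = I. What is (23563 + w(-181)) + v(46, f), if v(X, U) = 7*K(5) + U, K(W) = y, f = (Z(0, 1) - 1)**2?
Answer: 23263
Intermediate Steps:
w(I) = 3 + I
f = 4 (f = (-1 - 1)**2 = (-2)**2 = 4)
y = -18
K(W) = -18
v(X, U) = -126 + U (v(X, U) = 7*(-18) + U = -126 + U)
(23563 + w(-181)) + v(46, f) = (23563 + (3 - 181)) + (-126 + 4) = (23563 - 178) - 122 = 23385 - 122 = 23263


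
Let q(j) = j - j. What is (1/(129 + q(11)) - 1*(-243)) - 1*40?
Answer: 26188/129 ≈ 203.01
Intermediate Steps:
q(j) = 0
(1/(129 + q(11)) - 1*(-243)) - 1*40 = (1/(129 + 0) - 1*(-243)) - 1*40 = (1/129 + 243) - 40 = 31348/129 - 40 = 26188/129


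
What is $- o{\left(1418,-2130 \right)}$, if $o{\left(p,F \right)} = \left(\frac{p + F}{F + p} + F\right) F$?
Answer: $-4534770$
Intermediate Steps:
$o{\left(p,F \right)} = F \left(1 + F\right)$ ($o{\left(p,F \right)} = \left(\frac{F + p}{F + p} + F\right) F = \left(1 + F\right) F = F \left(1 + F\right)$)
$- o{\left(1418,-2130 \right)} = - \left(-2130\right) \left(1 - 2130\right) = - \left(-2130\right) \left(-2129\right) = \left(-1\right) 4534770 = -4534770$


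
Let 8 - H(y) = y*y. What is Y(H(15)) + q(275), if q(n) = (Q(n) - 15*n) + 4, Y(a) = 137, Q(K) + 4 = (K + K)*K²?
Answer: 41589762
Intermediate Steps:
Q(K) = -4 + 2*K³ (Q(K) = -4 + (K + K)*K² = -4 + (2*K)*K² = -4 + 2*K³)
H(y) = 8 - y² (H(y) = 8 - y*y = 8 - y²)
q(n) = -15*n + 2*n³ (q(n) = ((-4 + 2*n³) - 15*n) + 4 = (-4 - 15*n + 2*n³) + 4 = -15*n + 2*n³)
Y(H(15)) + q(275) = 137 + 275*(-15 + 2*275²) = 137 + 275*(-15 + 2*75625) = 137 + 275*(-15 + 151250) = 137 + 275*151235 = 137 + 41589625 = 41589762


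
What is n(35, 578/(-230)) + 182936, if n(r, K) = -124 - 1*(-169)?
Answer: 182981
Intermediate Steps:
n(r, K) = 45 (n(r, K) = -124 + 169 = 45)
n(35, 578/(-230)) + 182936 = 45 + 182936 = 182981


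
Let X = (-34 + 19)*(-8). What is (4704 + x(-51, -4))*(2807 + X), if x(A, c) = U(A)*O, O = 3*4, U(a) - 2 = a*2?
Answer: 10256208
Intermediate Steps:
U(a) = 2 + 2*a (U(a) = 2 + a*2 = 2 + 2*a)
O = 12
X = 120 (X = -15*(-8) = 120)
x(A, c) = 24 + 24*A (x(A, c) = (2 + 2*A)*12 = 24 + 24*A)
(4704 + x(-51, -4))*(2807 + X) = (4704 + (24 + 24*(-51)))*(2807 + 120) = (4704 + (24 - 1224))*2927 = (4704 - 1200)*2927 = 3504*2927 = 10256208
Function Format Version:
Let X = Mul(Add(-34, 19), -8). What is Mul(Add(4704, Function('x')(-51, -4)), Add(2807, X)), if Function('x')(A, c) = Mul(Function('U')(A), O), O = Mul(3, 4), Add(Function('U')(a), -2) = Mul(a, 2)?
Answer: 10256208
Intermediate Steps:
Function('U')(a) = Add(2, Mul(2, a)) (Function('U')(a) = Add(2, Mul(a, 2)) = Add(2, Mul(2, a)))
O = 12
X = 120 (X = Mul(-15, -8) = 120)
Function('x')(A, c) = Add(24, Mul(24, A)) (Function('x')(A, c) = Mul(Add(2, Mul(2, A)), 12) = Add(24, Mul(24, A)))
Mul(Add(4704, Function('x')(-51, -4)), Add(2807, X)) = Mul(Add(4704, Add(24, Mul(24, -51))), Add(2807, 120)) = Mul(Add(4704, Add(24, -1224)), 2927) = Mul(Add(4704, -1200), 2927) = Mul(3504, 2927) = 10256208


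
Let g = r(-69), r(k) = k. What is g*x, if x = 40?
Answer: -2760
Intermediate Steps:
g = -69
g*x = -69*40 = -2760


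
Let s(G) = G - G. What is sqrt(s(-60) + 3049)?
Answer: sqrt(3049) ≈ 55.218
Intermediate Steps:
s(G) = 0
sqrt(s(-60) + 3049) = sqrt(0 + 3049) = sqrt(3049)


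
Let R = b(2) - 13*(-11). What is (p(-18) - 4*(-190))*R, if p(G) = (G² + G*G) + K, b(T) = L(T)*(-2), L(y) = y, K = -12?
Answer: 194044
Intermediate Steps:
b(T) = -2*T (b(T) = T*(-2) = -2*T)
R = 139 (R = -2*2 - 13*(-11) = -4 + 143 = 139)
p(G) = -12 + 2*G² (p(G) = (G² + G*G) - 12 = (G² + G²) - 12 = 2*G² - 12 = -12 + 2*G²)
(p(-18) - 4*(-190))*R = ((-12 + 2*(-18)²) - 4*(-190))*139 = ((-12 + 2*324) + 760)*139 = ((-12 + 648) + 760)*139 = (636 + 760)*139 = 1396*139 = 194044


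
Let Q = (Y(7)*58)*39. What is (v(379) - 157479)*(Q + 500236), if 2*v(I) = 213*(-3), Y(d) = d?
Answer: -81435071895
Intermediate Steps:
v(I) = -639/2 (v(I) = (213*(-3))/2 = (1/2)*(-639) = -639/2)
Q = 15834 (Q = (7*58)*39 = 406*39 = 15834)
(v(379) - 157479)*(Q + 500236) = (-639/2 - 157479)*(15834 + 500236) = -315597/2*516070 = -81435071895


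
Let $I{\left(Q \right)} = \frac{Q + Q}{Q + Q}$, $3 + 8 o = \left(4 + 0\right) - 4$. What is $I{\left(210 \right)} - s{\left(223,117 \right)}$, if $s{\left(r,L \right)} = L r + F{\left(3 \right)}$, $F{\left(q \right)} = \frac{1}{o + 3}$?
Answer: $- \frac{547898}{21} \approx -26090.0$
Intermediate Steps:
$o = - \frac{3}{8}$ ($o = - \frac{3}{8} + \frac{\left(4 + 0\right) - 4}{8} = - \frac{3}{8} + \frac{4 - 4}{8} = - \frac{3}{8} + \frac{1}{8} \cdot 0 = - \frac{3}{8} + 0 = - \frac{3}{8} \approx -0.375$)
$I{\left(Q \right)} = 1$ ($I{\left(Q \right)} = \frac{2 Q}{2 Q} = 2 Q \frac{1}{2 Q} = 1$)
$F{\left(q \right)} = \frac{8}{21}$ ($F{\left(q \right)} = \frac{1}{- \frac{3}{8} + 3} = \frac{1}{\frac{21}{8}} = \frac{8}{21}$)
$s{\left(r,L \right)} = \frac{8}{21} + L r$ ($s{\left(r,L \right)} = L r + \frac{8}{21} = \frac{8}{21} + L r$)
$I{\left(210 \right)} - s{\left(223,117 \right)} = 1 - \left(\frac{8}{21} + 117 \cdot 223\right) = 1 - \left(\frac{8}{21} + 26091\right) = 1 - \frac{547919}{21} = - \frac{547898}{21}$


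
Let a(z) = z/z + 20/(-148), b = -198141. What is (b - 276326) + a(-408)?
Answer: -17555247/37 ≈ -4.7447e+5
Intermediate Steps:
a(z) = 32/37 (a(z) = 1 + 20*(-1/148) = 1 - 5/37 = 32/37)
(b - 276326) + a(-408) = (-198141 - 276326) + 32/37 = -474467 + 32/37 = -17555247/37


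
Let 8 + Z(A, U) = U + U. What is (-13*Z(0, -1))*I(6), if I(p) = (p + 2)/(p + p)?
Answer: 260/3 ≈ 86.667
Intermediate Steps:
I(p) = (2 + p)/(2*p) (I(p) = (2 + p)/((2*p)) = (2 + p)*(1/(2*p)) = (2 + p)/(2*p))
Z(A, U) = -8 + 2*U (Z(A, U) = -8 + (U + U) = -8 + 2*U)
(-13*Z(0, -1))*I(6) = (-13*(-8 + 2*(-1)))*((½)*(2 + 6)/6) = (-13*(-8 - 2))*((½)*(⅙)*8) = -13*(-10)*(⅔) = 130*(⅔) = 260/3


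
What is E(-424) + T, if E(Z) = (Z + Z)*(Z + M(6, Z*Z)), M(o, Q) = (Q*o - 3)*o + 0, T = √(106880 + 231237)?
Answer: -5487826912 + √338117 ≈ -5.4878e+9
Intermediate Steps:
T = √338117 ≈ 581.48
M(o, Q) = o*(-3 + Q*o) (M(o, Q) = (-3 + Q*o)*o + 0 = o*(-3 + Q*o) + 0 = o*(-3 + Q*o))
E(Z) = 2*Z*(-18 + Z + 36*Z²) (E(Z) = (Z + Z)*(Z + 6*(-3 + (Z*Z)*6)) = (2*Z)*(Z + 6*(-3 + Z²*6)) = (2*Z)*(Z + 6*(-3 + 6*Z²)) = (2*Z)*(Z + (-18 + 36*Z²)) = (2*Z)*(-18 + Z + 36*Z²) = 2*Z*(-18 + Z + 36*Z²))
E(-424) + T = 2*(-424)*(-18 - 424 + 36*(-424)²) + √338117 = 2*(-424)*(-18 - 424 + 36*179776) + √338117 = 2*(-424)*(-18 - 424 + 6471936) + √338117 = 2*(-424)*6471494 + √338117 = -5487826912 + √338117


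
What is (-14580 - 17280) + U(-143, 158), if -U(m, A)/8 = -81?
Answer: -31212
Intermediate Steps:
U(m, A) = 648 (U(m, A) = -8*(-81) = 648)
(-14580 - 17280) + U(-143, 158) = (-14580 - 17280) + 648 = -31860 + 648 = -31212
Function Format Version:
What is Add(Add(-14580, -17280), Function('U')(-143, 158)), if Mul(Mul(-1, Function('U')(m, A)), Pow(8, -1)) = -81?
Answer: -31212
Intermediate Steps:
Function('U')(m, A) = 648 (Function('U')(m, A) = Mul(-8, -81) = 648)
Add(Add(-14580, -17280), Function('U')(-143, 158)) = Add(Add(-14580, -17280), 648) = Add(-31860, 648) = -31212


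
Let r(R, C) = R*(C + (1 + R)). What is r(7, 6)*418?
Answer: 40964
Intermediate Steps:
r(R, C) = R*(1 + C + R)
r(7, 6)*418 = (7*(1 + 6 + 7))*418 = (7*14)*418 = 98*418 = 40964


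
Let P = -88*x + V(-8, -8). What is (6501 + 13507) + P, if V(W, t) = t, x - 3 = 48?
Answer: 15512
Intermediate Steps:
x = 51 (x = 3 + 48 = 51)
P = -4496 (P = -88*51 - 8 = -4488 - 8 = -4496)
(6501 + 13507) + P = (6501 + 13507) - 4496 = 20008 - 4496 = 15512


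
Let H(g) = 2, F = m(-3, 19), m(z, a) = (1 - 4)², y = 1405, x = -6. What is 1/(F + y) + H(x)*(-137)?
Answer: -387435/1414 ≈ -274.00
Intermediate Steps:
m(z, a) = 9 (m(z, a) = (-3)² = 9)
F = 9
1/(F + y) + H(x)*(-137) = 1/(9 + 1405) + 2*(-137) = 1/1414 - 274 = -387435/1414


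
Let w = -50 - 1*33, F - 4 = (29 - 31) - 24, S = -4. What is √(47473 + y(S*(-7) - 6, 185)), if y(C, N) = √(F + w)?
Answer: √(47473 + I*√105) ≈ 217.88 + 0.024*I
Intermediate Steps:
F = -22 (F = 4 + ((29 - 31) - 24) = 4 + (-2 - 24) = 4 - 26 = -22)
w = -83 (w = -50 - 33 = -83)
y(C, N) = I*√105 (y(C, N) = √(-22 - 83) = √(-105) = I*√105)
√(47473 + y(S*(-7) - 6, 185)) = √(47473 + I*√105)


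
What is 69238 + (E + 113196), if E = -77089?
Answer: 105345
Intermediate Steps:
69238 + (E + 113196) = 69238 + (-77089 + 113196) = 69238 + 36107 = 105345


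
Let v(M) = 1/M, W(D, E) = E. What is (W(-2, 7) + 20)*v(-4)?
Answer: -27/4 ≈ -6.7500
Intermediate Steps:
(W(-2, 7) + 20)*v(-4) = (7 + 20)/(-4) = 27*(-¼) = -27/4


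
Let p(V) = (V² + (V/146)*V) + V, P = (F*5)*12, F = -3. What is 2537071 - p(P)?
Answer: 182837923/73 ≈ 2.5046e+6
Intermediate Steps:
P = -180 (P = -3*5*12 = -15*12 = -180)
p(V) = V + 147*V²/146 (p(V) = (V² + (V*(1/146))*V) + V = (V² + (V/146)*V) + V = (V² + V²/146) + V = 147*V²/146 + V = V + 147*V²/146)
2537071 - p(P) = 2537071 - (-180)*(146 + 147*(-180))/146 = 2537071 - (-180)*(146 - 26460)/146 = 2537071 - (-180)*(-26314)/146 = 2537071 - 1*2368260/73 = 2537071 - 2368260/73 = 182837923/73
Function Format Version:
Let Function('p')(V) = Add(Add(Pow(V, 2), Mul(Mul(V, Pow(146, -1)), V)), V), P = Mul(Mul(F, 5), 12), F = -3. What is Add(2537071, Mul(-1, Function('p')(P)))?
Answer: Rational(182837923, 73) ≈ 2.5046e+6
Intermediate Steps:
P = -180 (P = Mul(Mul(-3, 5), 12) = Mul(-15, 12) = -180)
Function('p')(V) = Add(V, Mul(Rational(147, 146), Pow(V, 2))) (Function('p')(V) = Add(Add(Pow(V, 2), Mul(Mul(V, Rational(1, 146)), V)), V) = Add(Add(Pow(V, 2), Mul(Mul(Rational(1, 146), V), V)), V) = Add(Add(Pow(V, 2), Mul(Rational(1, 146), Pow(V, 2))), V) = Add(Mul(Rational(147, 146), Pow(V, 2)), V) = Add(V, Mul(Rational(147, 146), Pow(V, 2))))
Add(2537071, Mul(-1, Function('p')(P))) = Add(2537071, Mul(-1, Mul(Rational(1, 146), -180, Add(146, Mul(147, -180))))) = Add(2537071, Mul(-1, Mul(Rational(1, 146), -180, Add(146, -26460)))) = Add(2537071, Mul(-1, Mul(Rational(1, 146), -180, -26314))) = Add(2537071, Mul(-1, Rational(2368260, 73))) = Add(2537071, Rational(-2368260, 73)) = Rational(182837923, 73)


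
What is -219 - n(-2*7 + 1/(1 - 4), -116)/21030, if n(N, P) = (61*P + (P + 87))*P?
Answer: -542975/2103 ≈ -258.19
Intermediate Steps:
n(N, P) = P*(87 + 62*P) (n(N, P) = (61*P + (87 + P))*P = (87 + 62*P)*P = P*(87 + 62*P))
-219 - n(-2*7 + 1/(1 - 4), -116)/21030 = -219 - (-116*(87 + 62*(-116)))/21030 = -219 - (-116*(87 - 7192))/21030 = -219 - (-116*(-7105))/21030 = -219 - 824180/21030 = -219 - 1*82418/2103 = -219 - 82418/2103 = -542975/2103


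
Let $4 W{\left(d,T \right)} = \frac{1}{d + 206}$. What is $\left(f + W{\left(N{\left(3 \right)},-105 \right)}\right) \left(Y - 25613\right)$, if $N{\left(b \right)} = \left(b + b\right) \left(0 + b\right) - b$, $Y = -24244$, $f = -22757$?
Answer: $\frac{1002982592259}{884} \approx 1.1346 \cdot 10^{9}$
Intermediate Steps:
$N{\left(b \right)} = - b + 2 b^{2}$ ($N{\left(b \right)} = 2 b b - b = 2 b^{2} - b = - b + 2 b^{2}$)
$W{\left(d,T \right)} = \frac{1}{4 \left(206 + d\right)}$ ($W{\left(d,T \right)} = \frac{1}{4 \left(d + 206\right)} = \frac{1}{4 \left(206 + d\right)}$)
$\left(f + W{\left(N{\left(3 \right)},-105 \right)}\right) \left(Y - 25613\right) = \left(-22757 + \frac{1}{4 \left(206 + 3 \left(-1 + 2 \cdot 3\right)\right)}\right) \left(-24244 - 25613\right) = \left(-22757 + \frac{1}{4 \left(206 + 3 \left(-1 + 6\right)\right)}\right) \left(-49857\right) = \left(-22757 + \frac{1}{4 \left(206 + 3 \cdot 5\right)}\right) \left(-49857\right) = \left(-22757 + \frac{1}{4 \left(206 + 15\right)}\right) \left(-49857\right) = \left(-22757 + \frac{1}{4 \cdot 221}\right) \left(-49857\right) = \left(-22757 + \frac{1}{4} \cdot \frac{1}{221}\right) \left(-49857\right) = \left(-22757 + \frac{1}{884}\right) \left(-49857\right) = \left(- \frac{20117187}{884}\right) \left(-49857\right) = \frac{1002982592259}{884}$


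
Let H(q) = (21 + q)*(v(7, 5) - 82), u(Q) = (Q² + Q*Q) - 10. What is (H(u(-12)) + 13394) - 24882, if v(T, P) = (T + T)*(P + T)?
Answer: 14226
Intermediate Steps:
v(T, P) = 2*T*(P + T) (v(T, P) = (2*T)*(P + T) = 2*T*(P + T))
u(Q) = -10 + 2*Q² (u(Q) = (Q² + Q²) - 10 = 2*Q² - 10 = -10 + 2*Q²)
H(q) = 1806 + 86*q (H(q) = (21 + q)*(2*7*(5 + 7) - 82) = (21 + q)*(2*7*12 - 82) = (21 + q)*(168 - 82) = (21 + q)*86 = 1806 + 86*q)
(H(u(-12)) + 13394) - 24882 = ((1806 + 86*(-10 + 2*(-12)²)) + 13394) - 24882 = ((1806 + 86*(-10 + 2*144)) + 13394) - 24882 = ((1806 + 86*(-10 + 288)) + 13394) - 24882 = ((1806 + 86*278) + 13394) - 24882 = ((1806 + 23908) + 13394) - 24882 = (25714 + 13394) - 24882 = 39108 - 24882 = 14226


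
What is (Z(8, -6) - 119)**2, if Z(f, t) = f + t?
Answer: 13689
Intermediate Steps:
(Z(8, -6) - 119)**2 = ((8 - 6) - 119)**2 = (2 - 119)**2 = (-117)**2 = 13689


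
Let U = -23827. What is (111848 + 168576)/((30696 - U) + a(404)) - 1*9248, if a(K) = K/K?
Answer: -125989382/13631 ≈ -9242.9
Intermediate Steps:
a(K) = 1
(111848 + 168576)/((30696 - U) + a(404)) - 1*9248 = (111848 + 168576)/((30696 - 1*(-23827)) + 1) - 1*9248 = 280424/((30696 + 23827) + 1) - 9248 = 280424/(54523 + 1) - 9248 = 280424/54524 - 9248 = 280424*(1/54524) - 9248 = 70106/13631 - 9248 = -125989382/13631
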